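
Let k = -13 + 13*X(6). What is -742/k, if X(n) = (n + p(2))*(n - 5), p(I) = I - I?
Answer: -742/65 ≈ -11.415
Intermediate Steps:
p(I) = 0
X(n) = n*(-5 + n) (X(n) = (n + 0)*(n - 5) = n*(-5 + n))
k = 65 (k = -13 + 13*(6*(-5 + 6)) = -13 + 13*(6*1) = -13 + 13*6 = -13 + 78 = 65)
-742/k = -742/65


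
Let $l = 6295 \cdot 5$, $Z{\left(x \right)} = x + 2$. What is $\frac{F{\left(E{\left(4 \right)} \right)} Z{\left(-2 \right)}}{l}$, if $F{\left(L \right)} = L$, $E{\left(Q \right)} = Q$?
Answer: $0$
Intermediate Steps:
$Z{\left(x \right)} = 2 + x$
$l = 31475$
$\frac{F{\left(E{\left(4 \right)} \right)} Z{\left(-2 \right)}}{l} = \frac{4 \left(2 - 2\right)}{31475} = 4 \cdot 0 \cdot \frac{1}{31475} = 0 \cdot \frac{1}{31475} = 0$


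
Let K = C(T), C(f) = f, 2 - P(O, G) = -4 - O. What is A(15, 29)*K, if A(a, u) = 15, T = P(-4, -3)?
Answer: 30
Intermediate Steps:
P(O, G) = 6 + O (P(O, G) = 2 - (-4 - O) = 2 + (4 + O) = 6 + O)
T = 2 (T = 6 - 4 = 2)
K = 2
A(15, 29)*K = 15*2 = 30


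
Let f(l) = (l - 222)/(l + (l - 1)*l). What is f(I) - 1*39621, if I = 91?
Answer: -328101632/8281 ≈ -39621.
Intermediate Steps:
f(l) = (-222 + l)/(l + l*(-1 + l)) (f(l) = (-222 + l)/(l + (-1 + l)*l) = (-222 + l)/(l + l*(-1 + l)))
f(I) - 1*39621 = (-222 + 91)/91**2 - 1*39621 = (1/8281)*(-131) - 39621 = -131/8281 - 39621 = -328101632/8281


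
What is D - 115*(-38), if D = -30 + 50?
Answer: 4390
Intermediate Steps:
D = 20
D - 115*(-38) = 20 - 115*(-38) = 20 + 4370 = 4390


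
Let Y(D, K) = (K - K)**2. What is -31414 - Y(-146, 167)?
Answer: -31414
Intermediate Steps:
Y(D, K) = 0 (Y(D, K) = 0**2 = 0)
-31414 - Y(-146, 167) = -31414 - 1*0 = -31414 + 0 = -31414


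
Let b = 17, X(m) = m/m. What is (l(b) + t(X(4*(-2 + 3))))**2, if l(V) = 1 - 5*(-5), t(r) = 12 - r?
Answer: 1369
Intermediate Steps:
X(m) = 1
l(V) = 26 (l(V) = 1 + 25 = 26)
(l(b) + t(X(4*(-2 + 3))))**2 = (26 + (12 - 1*1))**2 = (26 + (12 - 1))**2 = (26 + 11)**2 = 37**2 = 1369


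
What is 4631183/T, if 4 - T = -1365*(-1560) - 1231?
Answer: -4631183/2128165 ≈ -2.1761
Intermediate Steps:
T = -2128165 (T = 4 - (-1365*(-1560) - 1231) = 4 - (2129400 - 1231) = 4 - 1*2128169 = 4 - 2128169 = -2128165)
4631183/T = 4631183/(-2128165) = 4631183*(-1/2128165) = -4631183/2128165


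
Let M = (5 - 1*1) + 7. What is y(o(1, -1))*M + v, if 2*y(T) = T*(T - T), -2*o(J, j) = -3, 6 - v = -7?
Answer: 13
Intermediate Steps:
v = 13 (v = 6 - 1*(-7) = 6 + 7 = 13)
M = 11 (M = (5 - 1) + 7 = 4 + 7 = 11)
o(J, j) = 3/2 (o(J, j) = -½*(-3) = 3/2)
y(T) = 0 (y(T) = (T*(T - T))/2 = (T*0)/2 = (½)*0 = 0)
y(o(1, -1))*M + v = 0*11 + 13 = 0 + 13 = 13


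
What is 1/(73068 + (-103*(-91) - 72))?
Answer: 1/82369 ≈ 1.2140e-5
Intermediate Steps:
1/(73068 + (-103*(-91) - 72)) = 1/(73068 + (9373 - 72)) = 1/(73068 + 9301) = 1/82369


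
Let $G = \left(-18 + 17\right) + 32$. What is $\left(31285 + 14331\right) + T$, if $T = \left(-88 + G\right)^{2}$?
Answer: $48865$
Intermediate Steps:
$G = 31$ ($G = -1 + 32 = 31$)
$T = 3249$ ($T = \left(-88 + 31\right)^{2} = \left(-57\right)^{2} = 3249$)
$\left(31285 + 14331\right) + T = \left(31285 + 14331\right) + 3249 = 45616 + 3249 = 48865$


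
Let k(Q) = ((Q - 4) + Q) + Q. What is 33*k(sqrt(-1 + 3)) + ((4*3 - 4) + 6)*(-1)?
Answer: -146 + 99*sqrt(2) ≈ -5.9929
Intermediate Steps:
k(Q) = -4 + 3*Q (k(Q) = ((-4 + Q) + Q) + Q = (-4 + 2*Q) + Q = -4 + 3*Q)
33*k(sqrt(-1 + 3)) + ((4*3 - 4) + 6)*(-1) = 33*(-4 + 3*sqrt(-1 + 3)) + ((4*3 - 4) + 6)*(-1) = 33*(-4 + 3*sqrt(2)) + ((12 - 4) + 6)*(-1) = (-132 + 99*sqrt(2)) + (8 + 6)*(-1) = (-132 + 99*sqrt(2)) + 14*(-1) = (-132 + 99*sqrt(2)) - 14 = -146 + 99*sqrt(2)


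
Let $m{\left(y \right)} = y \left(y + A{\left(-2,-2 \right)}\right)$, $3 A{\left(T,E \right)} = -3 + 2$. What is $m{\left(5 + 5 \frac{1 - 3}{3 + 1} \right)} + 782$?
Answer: $\frac{9449}{12} \approx 787.42$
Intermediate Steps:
$A{\left(T,E \right)} = - \frac{1}{3}$ ($A{\left(T,E \right)} = \frac{-3 + 2}{3} = \frac{1}{3} \left(-1\right) = - \frac{1}{3}$)
$m{\left(y \right)} = y \left(- \frac{1}{3} + y\right)$ ($m{\left(y \right)} = y \left(y - \frac{1}{3}\right) = y \left(- \frac{1}{3} + y\right)$)
$m{\left(5 + 5 \frac{1 - 3}{3 + 1} \right)} + 782 = \left(5 + 5 \frac{1 - 3}{3 + 1}\right) \left(- \frac{1}{3} + \left(5 + 5 \frac{1 - 3}{3 + 1}\right)\right) + 782 = \left(5 + 5 \left(- \frac{2}{4}\right)\right) \left(- \frac{1}{3} + \left(5 + 5 \left(- \frac{2}{4}\right)\right)\right) + 782 = \left(5 + 5 \left(\left(-2\right) \frac{1}{4}\right)\right) \left(- \frac{1}{3} + \left(5 + 5 \left(\left(-2\right) \frac{1}{4}\right)\right)\right) + 782 = \left(5 + 5 \left(- \frac{1}{2}\right)\right) \left(- \frac{1}{3} + \left(5 + 5 \left(- \frac{1}{2}\right)\right)\right) + 782 = \left(5 - \frac{5}{2}\right) \left(- \frac{1}{3} + \left(5 - \frac{5}{2}\right)\right) + 782 = \frac{5 \left(- \frac{1}{3} + \frac{5}{2}\right)}{2} + 782 = \frac{5}{2} \cdot \frac{13}{6} + 782 = \frac{65}{12} + 782 = \frac{9449}{12}$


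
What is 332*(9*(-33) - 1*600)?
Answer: -297804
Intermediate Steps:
332*(9*(-33) - 1*600) = 332*(-297 - 600) = 332*(-897) = -297804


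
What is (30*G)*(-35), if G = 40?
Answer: -42000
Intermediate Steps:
(30*G)*(-35) = (30*40)*(-35) = 1200*(-35) = -42000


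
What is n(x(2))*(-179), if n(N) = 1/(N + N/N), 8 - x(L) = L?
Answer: -179/7 ≈ -25.571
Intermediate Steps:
x(L) = 8 - L
n(N) = 1/(1 + N) (n(N) = 1/(N + 1) = 1/(1 + N))
n(x(2))*(-179) = -179/(1 + (8 - 1*2)) = -179/(1 + (8 - 2)) = -179/(1 + 6) = -179/7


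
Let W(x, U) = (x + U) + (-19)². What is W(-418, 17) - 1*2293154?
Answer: -2293194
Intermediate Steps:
W(x, U) = 361 + U + x (W(x, U) = (U + x) + 361 = 361 + U + x)
W(-418, 17) - 1*2293154 = (361 + 17 - 418) - 1*2293154 = -40 - 2293154 = -2293194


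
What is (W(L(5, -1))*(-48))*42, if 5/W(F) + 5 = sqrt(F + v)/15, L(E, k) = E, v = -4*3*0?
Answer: 567000/281 + 7560*sqrt(5)/281 ≈ 2078.0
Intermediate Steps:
v = 0 (v = -12*0 = 0)
W(F) = 5/(-5 + sqrt(F)/15) (W(F) = 5/(-5 + sqrt(F + 0)/15) = 5/(-5 + sqrt(F)*(1/15)) = 5/(-5 + sqrt(F)/15))
(W(L(5, -1))*(-48))*42 = ((75/(-75 + sqrt(5)))*(-48))*42 = -3600/(-75 + sqrt(5))*42 = -151200/(-75 + sqrt(5))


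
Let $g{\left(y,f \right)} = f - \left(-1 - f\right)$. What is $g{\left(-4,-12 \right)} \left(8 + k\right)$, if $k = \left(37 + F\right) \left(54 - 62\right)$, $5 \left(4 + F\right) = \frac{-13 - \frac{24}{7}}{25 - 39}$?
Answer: $\frac{290628}{49} \approx 5931.2$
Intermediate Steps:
$g{\left(y,f \right)} = 1 + 2 f$ ($g{\left(y,f \right)} = f + \left(1 + f\right) = 1 + 2 f$)
$F = - \frac{369}{98}$ ($F = -4 + \frac{\left(-13 - \frac{24}{7}\right) \frac{1}{25 - 39}}{5} = -4 + \frac{\left(-13 - \frac{24}{7}\right) \frac{1}{-14}}{5} = -4 + \frac{\left(-13 - \frac{24}{7}\right) \left(- \frac{1}{14}\right)}{5} = -4 + \frac{\left(- \frac{115}{7}\right) \left(- \frac{1}{14}\right)}{5} = -4 + \frac{1}{5} \cdot \frac{115}{98} = -4 + \frac{23}{98} = - \frac{369}{98} \approx -3.7653$)
$k = - \frac{13028}{49}$ ($k = \left(37 - \frac{369}{98}\right) \left(54 - 62\right) = \frac{3257}{98} \left(-8\right) = - \frac{13028}{49} \approx -265.88$)
$g{\left(-4,-12 \right)} \left(8 + k\right) = \left(1 + 2 \left(-12\right)\right) \left(8 - \frac{13028}{49}\right) = \left(1 - 24\right) \left(- \frac{12636}{49}\right) = \left(-23\right) \left(- \frac{12636}{49}\right) = \frac{290628}{49}$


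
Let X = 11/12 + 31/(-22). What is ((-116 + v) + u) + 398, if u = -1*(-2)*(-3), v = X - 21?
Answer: 33595/132 ≈ 254.51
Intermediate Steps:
X = -65/132 (X = 11*(1/12) + 31*(-1/22) = 11/12 - 31/22 = -65/132 ≈ -0.49242)
v = -2837/132 (v = -65/132 - 21 = -2837/132 ≈ -21.492)
u = -6 (u = 2*(-3) = -6)
((-116 + v) + u) + 398 = ((-116 - 2837/132) - 6) + 398 = (-18149/132 - 6) + 398 = -18941/132 + 398 = 33595/132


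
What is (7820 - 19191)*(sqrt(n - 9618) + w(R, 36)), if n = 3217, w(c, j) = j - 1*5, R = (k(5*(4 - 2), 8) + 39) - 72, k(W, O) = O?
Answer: -352501 - 11371*I*sqrt(6401) ≈ -3.525e+5 - 9.0975e+5*I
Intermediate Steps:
R = -25 (R = (8 + 39) - 72 = 47 - 72 = -25)
w(c, j) = -5 + j (w(c, j) = j - 5 = -5 + j)
(7820 - 19191)*(sqrt(n - 9618) + w(R, 36)) = (7820 - 19191)*(sqrt(3217 - 9618) + (-5 + 36)) = -11371*(sqrt(-6401) + 31) = -11371*(I*sqrt(6401) + 31) = -11371*(31 + I*sqrt(6401)) = -352501 - 11371*I*sqrt(6401)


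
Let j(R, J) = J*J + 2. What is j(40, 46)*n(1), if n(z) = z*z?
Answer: 2118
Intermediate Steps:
j(R, J) = 2 + J**2 (j(R, J) = J**2 + 2 = 2 + J**2)
n(z) = z**2
j(40, 46)*n(1) = (2 + 46**2)*1**2 = (2 + 2116)*1 = 2118*1 = 2118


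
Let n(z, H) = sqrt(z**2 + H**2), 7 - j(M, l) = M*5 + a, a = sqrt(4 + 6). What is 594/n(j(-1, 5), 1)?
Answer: 594/sqrt(155 - 24*sqrt(10)) ≈ 66.786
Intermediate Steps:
a = sqrt(10) ≈ 3.1623
j(M, l) = 7 - sqrt(10) - 5*M (j(M, l) = 7 - (M*5 + sqrt(10)) = 7 - (5*M + sqrt(10)) = 7 - (sqrt(10) + 5*M) = 7 + (-sqrt(10) - 5*M) = 7 - sqrt(10) - 5*M)
n(z, H) = sqrt(H**2 + z**2)
594/n(j(-1, 5), 1) = 594/(sqrt(1**2 + (7 - sqrt(10) - 5*(-1))**2)) = 594/(sqrt(1 + (7 - sqrt(10) + 5)**2)) = 594/(sqrt(1 + (12 - sqrt(10))**2)) = 594/sqrt(1 + (12 - sqrt(10))**2)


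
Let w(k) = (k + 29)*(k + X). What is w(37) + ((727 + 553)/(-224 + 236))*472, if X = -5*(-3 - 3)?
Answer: 164306/3 ≈ 54769.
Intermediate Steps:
X = 30 (X = -5*(-6) = 30)
w(k) = (29 + k)*(30 + k) (w(k) = (k + 29)*(k + 30) = (29 + k)*(30 + k))
w(37) + ((727 + 553)/(-224 + 236))*472 = (870 + 37**2 + 59*37) + ((727 + 553)/(-224 + 236))*472 = (870 + 1369 + 2183) + (1280/12)*472 = 4422 + (1280*(1/12))*472 = 4422 + (320/3)*472 = 4422 + 151040/3 = 164306/3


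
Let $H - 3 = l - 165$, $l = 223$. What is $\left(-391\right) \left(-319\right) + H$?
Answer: $124790$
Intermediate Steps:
$H = 61$ ($H = 3 + \left(223 - 165\right) = 3 + 58 = 61$)
$\left(-391\right) \left(-319\right) + H = \left(-391\right) \left(-319\right) + 61 = 124729 + 61 = 124790$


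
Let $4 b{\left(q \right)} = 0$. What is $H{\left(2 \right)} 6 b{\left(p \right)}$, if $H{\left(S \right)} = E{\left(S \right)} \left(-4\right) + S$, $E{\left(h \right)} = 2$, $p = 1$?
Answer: $0$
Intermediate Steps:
$b{\left(q \right)} = 0$ ($b{\left(q \right)} = \frac{1}{4} \cdot 0 = 0$)
$H{\left(S \right)} = -8 + S$ ($H{\left(S \right)} = 2 \left(-4\right) + S = -8 + S$)
$H{\left(2 \right)} 6 b{\left(p \right)} = \left(-8 + 2\right) 6 \cdot 0 = \left(-6\right) 6 \cdot 0 = \left(-36\right) 0 = 0$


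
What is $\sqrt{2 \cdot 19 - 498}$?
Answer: $2 i \sqrt{115} \approx 21.448 i$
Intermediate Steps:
$\sqrt{2 \cdot 19 - 498} = \sqrt{38 - 498} = \sqrt{-460} = 2 i \sqrt{115}$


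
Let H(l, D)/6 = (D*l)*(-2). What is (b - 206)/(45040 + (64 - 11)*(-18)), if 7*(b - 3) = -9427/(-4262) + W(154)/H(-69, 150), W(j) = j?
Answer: -187755304663/40838876530200 ≈ -0.0045975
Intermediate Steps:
H(l, D) = -12*D*l (H(l, D) = 6*((D*l)*(-2)) = 6*(-2*D*l) = -12*D*l)
b = 3071909537/926345700 (b = 3 + (-9427/(-4262) + 154/((-12*150*(-69))))/7 = 3 + (-9427*(-1/4262) + 154/124200)/7 = 3 + (9427/4262 + 154*(1/124200))/7 = 3 + (9427/4262 + 77/62100)/7 = 3 + (⅐)*(292872437/132335100) = 3 + 292872437/926345700 = 3071909537/926345700 ≈ 3.3162)
(b - 206)/(45040 + (64 - 11)*(-18)) = (3071909537/926345700 - 206)/(45040 + (64 - 11)*(-18)) = -187755304663/(926345700*(45040 + 53*(-18))) = -187755304663/(926345700*(45040 - 954)) = -187755304663/926345700/44086 = -187755304663/926345700*1/44086 = -187755304663/40838876530200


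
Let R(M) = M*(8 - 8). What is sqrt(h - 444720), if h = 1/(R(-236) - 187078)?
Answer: I*sqrt(15564389757703558)/187078 ≈ 666.87*I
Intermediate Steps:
R(M) = 0 (R(M) = M*0 = 0)
h = -1/187078 (h = 1/(0 - 187078) = 1/(-187078) = -1/187078 ≈ -5.3454e-6)
sqrt(h - 444720) = sqrt(-1/187078 - 444720) = sqrt(-83197328161/187078) = I*sqrt(15564389757703558)/187078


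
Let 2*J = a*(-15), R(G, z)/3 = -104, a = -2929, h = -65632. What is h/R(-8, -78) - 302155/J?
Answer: 22458310/114231 ≈ 196.60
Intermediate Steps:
R(G, z) = -312 (R(G, z) = 3*(-104) = -312)
J = 43935/2 (J = (-2929*(-15))/2 = (½)*43935 = 43935/2 ≈ 21968.)
h/R(-8, -78) - 302155/J = -65632/(-312) - 302155/43935/2 = -65632*(-1/312) - 302155*2/43935 = 8204/39 - 120862/8787 = 22458310/114231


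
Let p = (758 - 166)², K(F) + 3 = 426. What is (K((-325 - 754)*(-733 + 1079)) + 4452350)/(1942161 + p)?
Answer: 4452773/2292625 ≈ 1.9422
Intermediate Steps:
K(F) = 423 (K(F) = -3 + 426 = 423)
p = 350464 (p = 592² = 350464)
(K((-325 - 754)*(-733 + 1079)) + 4452350)/(1942161 + p) = (423 + 4452350)/(1942161 + 350464) = 4452773/2292625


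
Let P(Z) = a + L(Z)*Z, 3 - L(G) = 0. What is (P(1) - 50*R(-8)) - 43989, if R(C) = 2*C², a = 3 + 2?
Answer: -50381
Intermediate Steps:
a = 5
L(G) = 3 (L(G) = 3 - 1*0 = 3 + 0 = 3)
P(Z) = 5 + 3*Z
(P(1) - 50*R(-8)) - 43989 = ((5 + 3*1) - 100*(-8)²) - 43989 = ((5 + 3) - 100*64) - 43989 = (8 - 50*128) - 43989 = (8 - 6400) - 43989 = -6392 - 43989 = -50381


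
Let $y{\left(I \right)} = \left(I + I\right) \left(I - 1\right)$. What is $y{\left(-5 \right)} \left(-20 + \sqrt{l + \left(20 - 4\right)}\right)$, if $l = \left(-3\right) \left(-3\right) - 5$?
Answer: $-1200 + 120 \sqrt{5} \approx -931.67$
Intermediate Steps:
$y{\left(I \right)} = 2 I \left(-1 + I\right)$
$l = 4$ ($l = 9 - 5 = 4$)
$y{\left(-5 \right)} \left(-20 + \sqrt{l + \left(20 - 4\right)}\right) = 2 \left(-5\right) \left(-1 - 5\right) \left(-20 + \sqrt{4 + \left(20 - 4\right)}\right) = 2 \left(-5\right) \left(-6\right) \left(-20 + \sqrt{4 + 16}\right) = 60 \left(-20 + \sqrt{20}\right) = 60 \left(-20 + 2 \sqrt{5}\right) = -1200 + 120 \sqrt{5}$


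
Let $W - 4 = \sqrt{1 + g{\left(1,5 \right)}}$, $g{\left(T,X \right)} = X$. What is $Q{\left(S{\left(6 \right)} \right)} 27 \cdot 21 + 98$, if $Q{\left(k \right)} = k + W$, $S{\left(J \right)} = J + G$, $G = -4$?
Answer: $3500 + 567 \sqrt{6} \approx 4888.9$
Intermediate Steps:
$S{\left(J \right)} = -4 + J$ ($S{\left(J \right)} = J - 4 = -4 + J$)
$W = 4 + \sqrt{6}$ ($W = 4 + \sqrt{1 + 5} = 4 + \sqrt{6} \approx 6.4495$)
$Q{\left(k \right)} = 4 + k + \sqrt{6}$ ($Q{\left(k \right)} = k + \left(4 + \sqrt{6}\right) = 4 + k + \sqrt{6}$)
$Q{\left(S{\left(6 \right)} \right)} 27 \cdot 21 + 98 = \left(4 + \left(-4 + 6\right) + \sqrt{6}\right) 27 \cdot 21 + 98 = \left(4 + 2 + \sqrt{6}\right) 27 \cdot 21 + 98 = \left(6 + \sqrt{6}\right) 27 \cdot 21 + 98 = \left(162 + 27 \sqrt{6}\right) 21 + 98 = \left(3402 + 567 \sqrt{6}\right) + 98 = 3500 + 567 \sqrt{6}$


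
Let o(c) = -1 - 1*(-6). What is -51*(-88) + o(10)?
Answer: 4493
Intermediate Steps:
o(c) = 5 (o(c) = -1 + 6 = 5)
-51*(-88) + o(10) = -51*(-88) + 5 = 4488 + 5 = 4493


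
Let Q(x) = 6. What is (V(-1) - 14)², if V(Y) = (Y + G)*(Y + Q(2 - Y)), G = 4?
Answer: 1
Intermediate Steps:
V(Y) = (4 + Y)*(6 + Y) (V(Y) = (Y + 4)*(Y + 6) = (4 + Y)*(6 + Y))
(V(-1) - 14)² = ((24 + (-1)² + 10*(-1)) - 14)² = ((24 + 1 - 10) - 14)² = (15 - 14)² = 1² = 1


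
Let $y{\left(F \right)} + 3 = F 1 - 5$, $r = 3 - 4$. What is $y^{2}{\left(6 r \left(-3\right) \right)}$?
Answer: $100$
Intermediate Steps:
$r = -1$ ($r = 3 - 4 = -1$)
$y{\left(F \right)} = -8 + F$ ($y{\left(F \right)} = -3 + \left(F 1 - 5\right) = -3 + \left(F - 5\right) = -3 + \left(-5 + F\right) = -8 + F$)
$y^{2}{\left(6 r \left(-3\right) \right)} = \left(-8 + 6 \left(-1\right) \left(-3\right)\right)^{2} = \left(-8 - -18\right)^{2} = \left(-8 + 18\right)^{2} = 10^{2} = 100$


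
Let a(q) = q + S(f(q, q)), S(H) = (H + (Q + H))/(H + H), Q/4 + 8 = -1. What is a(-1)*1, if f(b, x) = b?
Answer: 18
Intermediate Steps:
Q = -36 (Q = -32 + 4*(-1) = -32 - 4 = -36)
S(H) = (-36 + 2*H)/(2*H) (S(H) = (H + (-36 + H))/(H + H) = (-36 + 2*H)/((2*H)) = (-36 + 2*H)*(1/(2*H)) = (-36 + 2*H)/(2*H))
a(q) = q + (-18 + q)/q
a(-1)*1 = (1 - 1 - 18/(-1))*1 = (1 - 1 - 18*(-1))*1 = (1 - 1 + 18)*1 = 18*1 = 18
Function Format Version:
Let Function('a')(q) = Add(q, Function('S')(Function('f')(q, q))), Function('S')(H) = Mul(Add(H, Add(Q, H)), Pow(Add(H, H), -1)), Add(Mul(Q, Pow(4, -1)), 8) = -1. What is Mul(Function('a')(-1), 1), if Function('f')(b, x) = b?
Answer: 18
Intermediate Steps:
Q = -36 (Q = Add(-32, Mul(4, -1)) = Add(-32, -4) = -36)
Function('S')(H) = Mul(Rational(1, 2), Pow(H, -1), Add(-36, Mul(2, H))) (Function('S')(H) = Mul(Add(H, Add(-36, H)), Pow(Add(H, H), -1)) = Mul(Add(-36, Mul(2, H)), Pow(Mul(2, H), -1)) = Mul(Add(-36, Mul(2, H)), Mul(Rational(1, 2), Pow(H, -1))) = Mul(Rational(1, 2), Pow(H, -1), Add(-36, Mul(2, H))))
Function('a')(q) = Add(q, Mul(Pow(q, -1), Add(-18, q)))
Mul(Function('a')(-1), 1) = Mul(Add(1, -1, Mul(-18, Pow(-1, -1))), 1) = Mul(Add(1, -1, Mul(-18, -1)), 1) = Mul(Add(1, -1, 18), 1) = Mul(18, 1) = 18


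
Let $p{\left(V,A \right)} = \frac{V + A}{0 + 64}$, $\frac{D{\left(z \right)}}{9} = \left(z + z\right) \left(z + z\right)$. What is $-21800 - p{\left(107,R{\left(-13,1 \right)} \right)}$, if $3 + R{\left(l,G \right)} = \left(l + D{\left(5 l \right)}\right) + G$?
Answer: $-24178$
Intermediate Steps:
$D{\left(z \right)} = 36 z^{2}$ ($D{\left(z \right)} = 9 \left(z + z\right) \left(z + z\right) = 9 \cdot 2 z 2 z = 9 \cdot 4 z^{2} = 36 z^{2}$)
$R{\left(l,G \right)} = -3 + G + l + 900 l^{2}$ ($R{\left(l,G \right)} = -3 + \left(\left(l + 36 \left(5 l\right)^{2}\right) + G\right) = -3 + \left(\left(l + 36 \cdot 25 l^{2}\right) + G\right) = -3 + \left(\left(l + 900 l^{2}\right) + G\right) = -3 + \left(G + l + 900 l^{2}\right) = -3 + G + l + 900 l^{2}$)
$p{\left(V,A \right)} = \frac{A}{64} + \frac{V}{64}$ ($p{\left(V,A \right)} = \frac{A + V}{64} = \left(A + V\right) \frac{1}{64} = \frac{A}{64} + \frac{V}{64}$)
$-21800 - p{\left(107,R{\left(-13,1 \right)} \right)} = -21800 - \left(\frac{-3 + 1 - 13 + 900 \left(-13\right)^{2}}{64} + \frac{1}{64} \cdot 107\right) = -21800 - \left(\frac{-3 + 1 - 13 + 900 \cdot 169}{64} + \frac{107}{64}\right) = -21800 - \left(\frac{-3 + 1 - 13 + 152100}{64} + \frac{107}{64}\right) = -21800 - \left(\frac{1}{64} \cdot 152085 + \frac{107}{64}\right) = -21800 - \left(\frac{152085}{64} + \frac{107}{64}\right) = -21800 - 2378 = -24178$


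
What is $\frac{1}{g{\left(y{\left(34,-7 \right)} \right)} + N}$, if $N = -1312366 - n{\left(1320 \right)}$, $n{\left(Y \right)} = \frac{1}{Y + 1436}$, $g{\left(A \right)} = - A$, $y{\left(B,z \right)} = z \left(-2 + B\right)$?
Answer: $- \frac{2756}{3616263353} \approx -7.6211 \cdot 10^{-7}$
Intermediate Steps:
$n{\left(Y \right)} = \frac{1}{1436 + Y}$
$N = - \frac{3616880697}{2756}$ ($N = -1312366 - \frac{1}{1436 + 1320} = -1312366 - \frac{1}{2756} = - \frac{3616880697}{2756} \approx -1.3124 \cdot 10^{6}$)
$\frac{1}{g{\left(y{\left(34,-7 \right)} \right)} + N} = \frac{1}{- \left(-7\right) \left(-2 + 34\right) - \frac{3616880697}{2756}} = \frac{1}{- \left(-7\right) 32 - \frac{3616880697}{2756}} = \frac{1}{\left(-1\right) \left(-224\right) - \frac{3616880697}{2756}} = \frac{1}{224 - \frac{3616880697}{2756}} = \frac{1}{- \frac{3616263353}{2756}} = - \frac{2756}{3616263353}$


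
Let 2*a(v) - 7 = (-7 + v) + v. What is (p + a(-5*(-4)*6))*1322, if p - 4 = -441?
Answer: -419074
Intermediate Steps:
p = -437 (p = 4 - 441 = -437)
a(v) = v (a(v) = 7/2 + ((-7 + v) + v)/2 = 7/2 + (-7 + 2*v)/2 = 7/2 + (-7/2 + v) = v)
(p + a(-5*(-4)*6))*1322 = (-437 - 5*(-4)*6)*1322 = (-437 + 20*6)*1322 = (-437 + 120)*1322 = -317*1322 = -419074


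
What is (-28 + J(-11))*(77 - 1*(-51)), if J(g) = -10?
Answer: -4864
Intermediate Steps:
(-28 + J(-11))*(77 - 1*(-51)) = (-28 - 10)*(77 - 1*(-51)) = -38*(77 + 51) = -38*128 = -4864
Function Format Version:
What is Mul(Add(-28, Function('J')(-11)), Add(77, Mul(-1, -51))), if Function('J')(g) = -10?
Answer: -4864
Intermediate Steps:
Mul(Add(-28, Function('J')(-11)), Add(77, Mul(-1, -51))) = Mul(Add(-28, -10), Add(77, Mul(-1, -51))) = Mul(-38, Add(77, 51)) = Mul(-38, 128) = -4864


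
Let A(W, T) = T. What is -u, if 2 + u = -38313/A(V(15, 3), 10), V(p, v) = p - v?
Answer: 38333/10 ≈ 3833.3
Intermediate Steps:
u = -38333/10 (u = -2 - 38313/10 = -38333/10 ≈ -3833.3)
-u = -1*(-38333/10) = 38333/10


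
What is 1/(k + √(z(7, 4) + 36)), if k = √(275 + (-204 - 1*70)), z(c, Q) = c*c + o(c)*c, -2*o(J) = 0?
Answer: -1/84 + √85/84 ≈ 0.097852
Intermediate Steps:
o(J) = 0 (o(J) = -½*0 = 0)
z(c, Q) = c² (z(c, Q) = c*c + 0*c = c² + 0 = c²)
k = 1 (k = √(275 + (-204 - 70)) = √(275 - 274) = √1 = 1)
1/(k + √(z(7, 4) + 36)) = 1/(1 + √(7² + 36)) = 1/(1 + √(49 + 36)) = 1/(1 + √85)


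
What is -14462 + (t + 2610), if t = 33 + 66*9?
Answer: -11225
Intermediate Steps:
t = 627 (t = 33 + 594 = 627)
-14462 + (t + 2610) = -14462 + (627 + 2610) = -14462 + 3237 = -11225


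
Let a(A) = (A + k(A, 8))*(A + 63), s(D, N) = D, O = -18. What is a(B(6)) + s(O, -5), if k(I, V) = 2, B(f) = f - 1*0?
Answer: 534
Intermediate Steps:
B(f) = f (B(f) = f + 0 = f)
a(A) = (2 + A)*(63 + A) (a(A) = (A + 2)*(A + 63) = (2 + A)*(63 + A))
a(B(6)) + s(O, -5) = (126 + 6**2 + 65*6) - 18 = (126 + 36 + 390) - 18 = 552 - 18 = 534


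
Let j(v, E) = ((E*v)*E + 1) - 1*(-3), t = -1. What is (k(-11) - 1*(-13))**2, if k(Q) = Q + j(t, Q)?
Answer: 13225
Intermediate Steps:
j(v, E) = 4 + v*E**2 (j(v, E) = (v*E**2 + 1) + 3 = (1 + v*E**2) + 3 = 4 + v*E**2)
k(Q) = 4 + Q - Q**2 (k(Q) = Q + (4 - Q**2) = 4 + Q - Q**2)
(k(-11) - 1*(-13))**2 = ((4 - 11 - 1*(-11)**2) - 1*(-13))**2 = ((4 - 11 - 1*121) + 13)**2 = ((4 - 11 - 121) + 13)**2 = (-128 + 13)**2 = (-115)**2 = 13225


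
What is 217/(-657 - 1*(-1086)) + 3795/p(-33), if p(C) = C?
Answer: -49118/429 ≈ -114.49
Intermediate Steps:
217/(-657 - 1*(-1086)) + 3795/p(-33) = 217/(-657 - 1*(-1086)) + 3795/(-33) = 217/(-657 + 1086) + 3795*(-1/33) = 217/429 - 115 = -49118/429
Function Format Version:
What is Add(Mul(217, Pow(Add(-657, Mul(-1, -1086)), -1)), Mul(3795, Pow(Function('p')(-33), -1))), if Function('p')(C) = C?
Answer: Rational(-49118, 429) ≈ -114.49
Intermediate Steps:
Add(Mul(217, Pow(Add(-657, Mul(-1, -1086)), -1)), Mul(3795, Pow(Function('p')(-33), -1))) = Add(Mul(217, Pow(Add(-657, Mul(-1, -1086)), -1)), Mul(3795, Pow(-33, -1))) = Add(Mul(217, Pow(Add(-657, 1086), -1)), Mul(3795, Rational(-1, 33))) = Add(Mul(217, Pow(429, -1)), -115) = Add(Mul(217, Rational(1, 429)), -115) = Add(Rational(217, 429), -115) = Rational(-49118, 429)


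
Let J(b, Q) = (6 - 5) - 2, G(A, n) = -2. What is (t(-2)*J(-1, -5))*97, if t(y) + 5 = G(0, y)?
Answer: 679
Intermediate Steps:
J(b, Q) = -1 (J(b, Q) = 1 - 2 = -1)
t(y) = -7 (t(y) = -5 - 2 = -7)
(t(-2)*J(-1, -5))*97 = -7*(-1)*97 = 7*97 = 679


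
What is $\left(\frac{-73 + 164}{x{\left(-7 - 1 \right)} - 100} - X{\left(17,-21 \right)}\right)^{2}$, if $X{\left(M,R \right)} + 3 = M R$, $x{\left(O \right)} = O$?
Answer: $\frac{1504586521}{11664} \approx 1.2899 \cdot 10^{5}$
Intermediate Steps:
$X{\left(M,R \right)} = -3 + M R$
$\left(\frac{-73 + 164}{x{\left(-7 - 1 \right)} - 100} - X{\left(17,-21 \right)}\right)^{2} = \left(\frac{-73 + 164}{\left(-7 - 1\right) - 100} - \left(-3 + 17 \left(-21\right)\right)\right)^{2} = \left(\frac{91}{-8 - 100} - \left(-3 - 357\right)\right)^{2} = \left(\frac{91}{-108} - -360\right)^{2} = \left(91 \left(- \frac{1}{108}\right) + 360\right)^{2} = \left(- \frac{91}{108} + 360\right)^{2} = \left(\frac{38789}{108}\right)^{2} = \frac{1504586521}{11664}$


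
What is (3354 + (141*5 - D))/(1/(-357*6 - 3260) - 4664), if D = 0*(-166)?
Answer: -21926718/25194929 ≈ -0.87028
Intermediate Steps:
D = 0
(3354 + (141*5 - D))/(1/(-357*6 - 3260) - 4664) = (3354 + (141*5 - 1*0))/(1/(-357*6 - 3260) - 4664) = (3354 + (705 + 0))/(1/(-2142 - 3260) - 4664) = (3354 + 705)/(1/(-5402) - 4664) = 4059/(-1/5402 - 4664) = 4059/(-25194929/5402) = 4059*(-5402/25194929) = -21926718/25194929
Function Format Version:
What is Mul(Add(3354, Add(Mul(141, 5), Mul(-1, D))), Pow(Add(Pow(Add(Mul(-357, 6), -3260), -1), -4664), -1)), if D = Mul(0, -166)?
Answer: Rational(-21926718, 25194929) ≈ -0.87028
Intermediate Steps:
D = 0
Mul(Add(3354, Add(Mul(141, 5), Mul(-1, D))), Pow(Add(Pow(Add(Mul(-357, 6), -3260), -1), -4664), -1)) = Mul(Add(3354, Add(Mul(141, 5), Mul(-1, 0))), Pow(Add(Pow(Add(Mul(-357, 6), -3260), -1), -4664), -1)) = Mul(Add(3354, Add(705, 0)), Pow(Add(Pow(Add(-2142, -3260), -1), -4664), -1)) = Mul(Add(3354, 705), Pow(Add(Pow(-5402, -1), -4664), -1)) = Mul(4059, Pow(Add(Rational(-1, 5402), -4664), -1)) = Mul(4059, Pow(Rational(-25194929, 5402), -1)) = Mul(4059, Rational(-5402, 25194929)) = Rational(-21926718, 25194929)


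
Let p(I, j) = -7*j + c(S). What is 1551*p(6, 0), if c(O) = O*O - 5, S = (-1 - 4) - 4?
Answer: 117876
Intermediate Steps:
S = -9 (S = -5 - 4 = -9)
c(O) = -5 + O² (c(O) = O² - 5 = -5 + O²)
p(I, j) = 76 - 7*j (p(I, j) = -7*j + (-5 + (-9)²) = -7*j + (-5 + 81) = -7*j + 76 = 76 - 7*j)
1551*p(6, 0) = 1551*(76 - 7*0) = 1551*(76 + 0) = 1551*76 = 117876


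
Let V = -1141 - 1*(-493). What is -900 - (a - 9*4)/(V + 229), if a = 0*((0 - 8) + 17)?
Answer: -377136/419 ≈ -900.09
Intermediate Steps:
V = -648 (V = -1141 + 493 = -648)
a = 0 (a = 0*(-8 + 17) = 0*9 = 0)
-900 - (a - 9*4)/(V + 229) = -900 - (0 - 9*4)/(-648 + 229) = -900 - (0 - 36)/(-419) = -900 - (-36)*(-1)/419 = -900 - 1*36/419 = -900 - 36/419 = -377136/419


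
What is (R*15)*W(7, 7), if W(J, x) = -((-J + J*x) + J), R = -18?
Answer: 13230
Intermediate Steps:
W(J, x) = -J*x
(R*15)*W(7, 7) = (-18*15)*(-1*7*7) = -270*(-49) = 13230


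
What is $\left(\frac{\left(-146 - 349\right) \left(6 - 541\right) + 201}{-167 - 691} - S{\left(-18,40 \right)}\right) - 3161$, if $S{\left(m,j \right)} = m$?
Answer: $- \frac{493620}{143} \approx -3451.9$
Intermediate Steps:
$\left(\frac{\left(-146 - 349\right) \left(6 - 541\right) + 201}{-167 - 691} - S{\left(-18,40 \right)}\right) - 3161 = \left(\frac{\left(-146 - 349\right) \left(6 - 541\right) + 201}{-167 - 691} - -18\right) - 3161 = \left(\frac{\left(-495\right) \left(-535\right) + 201}{-858} + 18\right) - 3161 = \left(\left(264825 + 201\right) \left(- \frac{1}{858}\right) + 18\right) - 3161 = \left(265026 \left(- \frac{1}{858}\right) + 18\right) - 3161 = \left(- \frac{44171}{143} + 18\right) - 3161 = - \frac{41597}{143} - 3161 = - \frac{493620}{143}$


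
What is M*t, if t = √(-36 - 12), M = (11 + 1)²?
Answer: 576*I*√3 ≈ 997.66*I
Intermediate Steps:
M = 144 (M = 12² = 144)
t = 4*I*√3 (t = √(-48) = 4*I*√3 ≈ 6.9282*I)
M*t = 144*(4*I*√3) = 576*I*√3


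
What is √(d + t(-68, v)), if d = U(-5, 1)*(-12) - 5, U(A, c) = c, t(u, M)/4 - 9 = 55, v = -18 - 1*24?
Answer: √239 ≈ 15.460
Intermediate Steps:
v = -42 (v = -18 - 24 = -42)
t(u, M) = 256 (t(u, M) = 36 + 4*55 = 36 + 220 = 256)
d = -17 (d = 1*(-12) - 5 = -12 - 5 = -17)
√(d + t(-68, v)) = √(-17 + 256) = √239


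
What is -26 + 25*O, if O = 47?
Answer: 1149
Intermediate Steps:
-26 + 25*O = -26 + 25*47 = -26 + 1175 = 1149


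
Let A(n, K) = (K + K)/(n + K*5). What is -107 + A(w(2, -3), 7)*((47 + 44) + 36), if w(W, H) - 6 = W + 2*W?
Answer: -3251/47 ≈ -69.170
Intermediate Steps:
w(W, H) = 6 + 3*W (w(W, H) = 6 + (W + 2*W) = 6 + 3*W)
A(n, K) = 2*K/(n + 5*K) (A(n, K) = (2*K)/(n + 5*K) = 2*K/(n + 5*K))
-107 + A(w(2, -3), 7)*((47 + 44) + 36) = -107 + (2*7/((6 + 3*2) + 5*7))*((47 + 44) + 36) = -107 + (2*7/((6 + 6) + 35))*(91 + 36) = -107 + (2*7/(12 + 35))*127 = -107 + (2*7/47)*127 = -107 + (2*7*(1/47))*127 = -107 + (14/47)*127 = -107 + 1778/47 = -3251/47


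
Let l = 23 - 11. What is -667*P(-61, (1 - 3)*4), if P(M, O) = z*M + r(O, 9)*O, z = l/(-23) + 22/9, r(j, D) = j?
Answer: 319870/9 ≈ 35541.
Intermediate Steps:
l = 12
z = 398/207 (z = 12/(-23) + 22/9 = 12*(-1/23) + 22*(⅑) = -12/23 + 22/9 = 398/207 ≈ 1.9227)
P(M, O) = O² + 398*M/207 (P(M, O) = 398*M/207 + O*O = 398*M/207 + O² = O² + 398*M/207)
-667*P(-61, (1 - 3)*4) = -667*(((1 - 3)*4)² + (398/207)*(-61)) = -667*((-2*4)² - 24278/207) = -667*((-8)² - 24278/207) = -667*(64 - 24278/207) = -667*(-11030/207) = 319870/9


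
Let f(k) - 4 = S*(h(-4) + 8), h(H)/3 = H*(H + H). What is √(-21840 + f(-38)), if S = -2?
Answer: 2*I*√5511 ≈ 148.47*I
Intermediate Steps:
h(H) = 6*H² (h(H) = 3*(H*(H + H)) = 3*(H*(2*H)) = 3*(2*H²) = 6*H²)
f(k) = -204 (f(k) = 4 - 2*(6*(-4)² + 8) = 4 - 2*(6*16 + 8) = 4 - 2*(96 + 8) = 4 - 2*104 = 4 - 208 = -204)
√(-21840 + f(-38)) = √(-21840 - 204) = √(-22044) = 2*I*√5511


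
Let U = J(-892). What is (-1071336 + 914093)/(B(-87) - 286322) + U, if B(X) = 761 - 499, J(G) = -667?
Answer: -190644777/286060 ≈ -666.45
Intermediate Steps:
B(X) = 262
U = -667
(-1071336 + 914093)/(B(-87) - 286322) + U = (-1071336 + 914093)/(262 - 286322) - 667 = -157243/(-286060) - 667 = -157243*(-1/286060) - 667 = 157243/286060 - 667 = -190644777/286060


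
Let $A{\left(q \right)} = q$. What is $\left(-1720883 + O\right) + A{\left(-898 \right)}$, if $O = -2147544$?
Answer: $-3869325$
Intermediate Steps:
$\left(-1720883 + O\right) + A{\left(-898 \right)} = \left(-1720883 - 2147544\right) - 898 = -3868427 - 898 = -3869325$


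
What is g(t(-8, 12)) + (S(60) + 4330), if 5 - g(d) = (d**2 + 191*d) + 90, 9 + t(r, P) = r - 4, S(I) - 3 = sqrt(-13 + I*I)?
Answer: 7818 + sqrt(3587) ≈ 7877.9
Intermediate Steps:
S(I) = 3 + sqrt(-13 + I**2) (S(I) = 3 + sqrt(-13 + I*I) = 3 + sqrt(-13 + I**2))
t(r, P) = -13 + r (t(r, P) = -9 + (r - 4) = -9 + (-4 + r) = -13 + r)
g(d) = -85 - d**2 - 191*d (g(d) = 5 - ((d**2 + 191*d) + 90) = 5 - (90 + d**2 + 191*d) = 5 + (-90 - d**2 - 191*d) = -85 - d**2 - 191*d)
g(t(-8, 12)) + (S(60) + 4330) = (-85 - (-13 - 8)**2 - 191*(-13 - 8)) + ((3 + sqrt(-13 + 60**2)) + 4330) = (-85 - 1*(-21)**2 - 191*(-21)) + ((3 + sqrt(-13 + 3600)) + 4330) = (-85 - 1*441 + 4011) + ((3 + sqrt(3587)) + 4330) = (-85 - 441 + 4011) + (4333 + sqrt(3587)) = 3485 + (4333 + sqrt(3587)) = 7818 + sqrt(3587)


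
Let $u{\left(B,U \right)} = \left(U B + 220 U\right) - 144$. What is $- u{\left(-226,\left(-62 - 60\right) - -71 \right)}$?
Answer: $-162$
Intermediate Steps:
$u{\left(B,U \right)} = -144 + 220 U + B U$ ($u{\left(B,U \right)} = \left(B U + 220 U\right) - 144 = \left(220 U + B U\right) - 144 = -144 + 220 U + B U$)
$- u{\left(-226,\left(-62 - 60\right) - -71 \right)} = - (-144 + 220 \left(\left(-62 - 60\right) - -71\right) - 226 \left(\left(-62 - 60\right) - -71\right)) = - (-144 + 220 \left(-122 + 71\right) - 226 \left(-122 + 71\right)) = - (-144 + 220 \left(-51\right) - -11526) = - (-144 - 11220 + 11526) = \left(-1\right) 162 = -162$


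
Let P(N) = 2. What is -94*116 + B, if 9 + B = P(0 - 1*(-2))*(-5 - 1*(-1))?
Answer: -10921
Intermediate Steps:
B = -17 (B = -9 + 2*(-5 - 1*(-1)) = -9 + 2*(-5 + 1) = -9 + 2*(-4) = -9 - 8 = -17)
-94*116 + B = -94*116 - 17 = -10904 - 17 = -10921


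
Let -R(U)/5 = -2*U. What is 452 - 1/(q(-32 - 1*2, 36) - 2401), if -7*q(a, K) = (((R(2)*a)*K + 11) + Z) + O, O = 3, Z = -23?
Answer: 3472257/7682 ≈ 452.00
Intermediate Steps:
R(U) = 10*U (R(U) = -(-10)*U = 10*U)
q(a, K) = 9/7 - 20*K*a/7 (q(a, K) = -(((((10*2)*a)*K + 11) - 23) + 3)/7 = -((((20*a)*K + 11) - 23) + 3)/7 = -(((20*K*a + 11) - 23) + 3)/7 = -(((11 + 20*K*a) - 23) + 3)/7 = -((-12 + 20*K*a) + 3)/7 = -(-9 + 20*K*a)/7 = 9/7 - 20*K*a/7)
452 - 1/(q(-32 - 1*2, 36) - 2401) = 452 - 1/((9/7 - 20/7*36*(-32 - 1*2)) - 2401) = 452 - 1/((9/7 - 20/7*36*(-32 - 2)) - 2401) = 452 - 1/((9/7 - 20/7*36*(-34)) - 2401) = 452 - 1/((9/7 + 24480/7) - 2401) = 452 - 1/(24489/7 - 2401) = 452 - 1/7682/7 = 452 - 1*7/7682 = 452 - 7/7682 = 3472257/7682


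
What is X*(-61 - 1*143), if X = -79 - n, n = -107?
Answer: -5712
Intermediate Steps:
X = 28 (X = -79 - 1*(-107) = -79 + 107 = 28)
X*(-61 - 1*143) = 28*(-61 - 1*143) = 28*(-61 - 143) = 28*(-204) = -5712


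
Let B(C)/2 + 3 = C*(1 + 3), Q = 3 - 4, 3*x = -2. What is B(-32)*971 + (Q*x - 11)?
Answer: -763237/3 ≈ -2.5441e+5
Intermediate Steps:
x = -⅔ (x = (⅓)*(-2) = -⅔ ≈ -0.66667)
Q = -1
B(C) = -6 + 8*C (B(C) = -6 + 2*(C*(1 + 3)) = -6 + 2*(C*4) = -6 + 2*(4*C) = -6 + 8*C)
B(-32)*971 + (Q*x - 11) = (-6 + 8*(-32))*971 + (-1*(-⅔) - 11) = (-6 - 256)*971 + (⅔ - 11) = -262*971 - 31/3 = -254402 - 31/3 = -763237/3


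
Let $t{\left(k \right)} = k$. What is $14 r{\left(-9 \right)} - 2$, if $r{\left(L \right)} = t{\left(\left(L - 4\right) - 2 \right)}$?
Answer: $-212$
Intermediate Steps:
$r{\left(L \right)} = -6 + L$ ($r{\left(L \right)} = \left(L - 4\right) - 2 = \left(-4 + L\right) - 2 = -6 + L$)
$14 r{\left(-9 \right)} - 2 = 14 \left(-6 - 9\right) - 2 = 14 \left(-15\right) + \left(-37 + 35\right) = -210 - 2 = -212$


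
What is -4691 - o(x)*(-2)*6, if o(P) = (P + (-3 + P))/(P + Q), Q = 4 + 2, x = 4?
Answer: -4685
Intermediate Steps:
Q = 6
o(P) = (-3 + 2*P)/(6 + P) (o(P) = (P + (-3 + P))/(P + 6) = (-3 + 2*P)/(6 + P))
-4691 - o(x)*(-2)*6 = -4691 - ((-3 + 2*4)/(6 + 4))*(-2)*6 = -4691 - ((-3 + 8)/10)*(-2)*6 = -4691 - ((⅒)*5)*(-2)*6 = -4691 - (½)*(-2)*6 = -4691 - (-1)*6 = -4691 - 1*(-6) = -4691 + 6 = -4685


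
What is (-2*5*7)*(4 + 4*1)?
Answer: -560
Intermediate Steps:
(-2*5*7)*(4 + 4*1) = (-10*7)*(4 + 4) = -70*8 = -560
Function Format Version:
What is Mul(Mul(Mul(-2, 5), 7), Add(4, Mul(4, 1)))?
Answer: -560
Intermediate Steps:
Mul(Mul(Mul(-2, 5), 7), Add(4, Mul(4, 1))) = Mul(Mul(-10, 7), Add(4, 4)) = Mul(-70, 8) = -560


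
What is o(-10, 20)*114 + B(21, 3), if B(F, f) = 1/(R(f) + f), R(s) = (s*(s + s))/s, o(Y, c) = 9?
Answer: 9235/9 ≈ 1026.1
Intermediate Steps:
R(s) = 2*s (R(s) = (s*(2*s))/s = (2*s²)/s = 2*s)
B(F, f) = 1/(3*f) (B(F, f) = 1/(2*f + f) = 1/(3*f))
o(-10, 20)*114 + B(21, 3) = 9*114 + (⅓)/3 = 1026 + (⅓)*(⅓) = 1026 + ⅑ = 9235/9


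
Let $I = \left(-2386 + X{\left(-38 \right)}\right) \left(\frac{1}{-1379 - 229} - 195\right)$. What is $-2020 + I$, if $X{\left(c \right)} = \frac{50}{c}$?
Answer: $\frac{211359677}{456} \approx 4.6351 \cdot 10^{5}$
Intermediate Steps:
$I = \frac{212280797}{456}$ ($I = \left(-2386 + \frac{50}{-38}\right) \left(\frac{1}{-1379 - 229} - 195\right) = \left(-2386 + 50 \left(- \frac{1}{38}\right)\right) \left(\frac{1}{-1379 + \left(-257 + 28\right)} - 195\right) = \left(-2386 - \frac{25}{19}\right) \left(\frac{1}{-1379 - 229} - 195\right) = - \frac{45359 \left(\frac{1}{-1608} - 195\right)}{19} = - \frac{45359 \left(- \frac{1}{1608} - 195\right)}{19} = \left(- \frac{45359}{19}\right) \left(- \frac{313561}{1608}\right) = \frac{212280797}{456} \approx 4.6553 \cdot 10^{5}$)
$-2020 + I = -2020 + \frac{212280797}{456} = \frac{211359677}{456}$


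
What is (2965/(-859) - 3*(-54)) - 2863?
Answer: -2323124/859 ≈ -2704.5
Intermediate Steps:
(2965/(-859) - 3*(-54)) - 2863 = (2965*(-1/859) + 162) - 2863 = (-2965/859 + 162) - 2863 = 136193/859 - 2863 = -2323124/859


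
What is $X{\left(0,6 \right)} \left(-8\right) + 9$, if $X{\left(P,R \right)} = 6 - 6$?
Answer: $9$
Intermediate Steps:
$X{\left(P,R \right)} = 0$ ($X{\left(P,R \right)} = 6 - 6 = 0$)
$X{\left(0,6 \right)} \left(-8\right) + 9 = 0 \left(-8\right) + 9 = 0 + 9 = 9$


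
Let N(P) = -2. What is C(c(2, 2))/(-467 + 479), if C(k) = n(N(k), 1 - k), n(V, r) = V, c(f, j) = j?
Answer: -⅙ ≈ -0.16667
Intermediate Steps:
C(k) = -2
C(c(2, 2))/(-467 + 479) = -2/(-467 + 479) = -2/12 = (1/12)*(-2) = -⅙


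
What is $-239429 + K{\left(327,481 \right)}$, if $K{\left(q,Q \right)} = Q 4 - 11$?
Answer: $-237516$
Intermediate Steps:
$K{\left(q,Q \right)} = -11 + 4 Q$ ($K{\left(q,Q \right)} = 4 Q - 11 = -11 + 4 Q$)
$-239429 + K{\left(327,481 \right)} = -239429 + \left(-11 + 4 \cdot 481\right) = -239429 + \left(-11 + 1924\right) = -239429 + 1913 = -237516$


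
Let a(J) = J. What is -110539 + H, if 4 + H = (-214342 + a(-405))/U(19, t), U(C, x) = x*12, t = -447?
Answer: -592737905/5364 ≈ -1.1050e+5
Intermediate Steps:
U(C, x) = 12*x
H = 193291/5364 (H = -4 + (-214342 - 405)/((12*(-447))) = -4 - 214747/(-5364) = -4 - 214747*(-1/5364) = -4 + 214747/5364 = 193291/5364 ≈ 36.035)
-110539 + H = -110539 + 193291/5364 = -592737905/5364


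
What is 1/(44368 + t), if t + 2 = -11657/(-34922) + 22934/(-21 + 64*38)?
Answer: 84196942/3736310534947 ≈ 2.2535e-5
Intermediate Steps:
t = 660612291/84196942 (t = -2 + (-11657/(-34922) + 22934/(-21 + 64*38)) = -2 + (-11657*(-1/34922) + 22934/(-21 + 2432)) = -2 + (11657/34922 + 22934/2411) = -2 + 829006175/84196942 = 660612291/84196942 ≈ 7.8460)
1/(44368 + t) = 1/(44368 + 660612291/84196942) = 1/(3736310534947/84196942) = 84196942/3736310534947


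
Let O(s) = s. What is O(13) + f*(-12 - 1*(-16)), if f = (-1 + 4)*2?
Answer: 37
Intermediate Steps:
f = 6 (f = 3*2 = 6)
O(13) + f*(-12 - 1*(-16)) = 13 + 6*(-12 - 1*(-16)) = 13 + 6*(-12 + 16) = 13 + 6*4 = 13 + 24 = 37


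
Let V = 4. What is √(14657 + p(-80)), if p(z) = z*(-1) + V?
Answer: √14741 ≈ 121.41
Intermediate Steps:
p(z) = 4 - z (p(z) = z*(-1) + 4 = -z + 4 = 4 - z)
√(14657 + p(-80)) = √(14657 + (4 - 1*(-80))) = √(14657 + (4 + 80)) = √(14657 + 84) = √14741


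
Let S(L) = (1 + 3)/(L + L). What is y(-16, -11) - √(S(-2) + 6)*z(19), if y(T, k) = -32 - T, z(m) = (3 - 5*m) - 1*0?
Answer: -16 + 92*√5 ≈ 189.72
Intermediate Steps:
S(L) = 2/L (S(L) = 4/((2*L)) = 4*(1/(2*L)) = 2/L)
z(m) = 3 - 5*m (z(m) = (3 - 5*m) + 0 = 3 - 5*m)
y(-16, -11) - √(S(-2) + 6)*z(19) = (-32 - 1*(-16)) - √(2/(-2) + 6)*(3 - 5*19) = (-32 + 16) - √(2*(-½) + 6)*(3 - 95) = -16 - √(-1 + 6)*(-92) = -16 - √5*(-92) = -16 - (-92)*√5 = -16 + 92*√5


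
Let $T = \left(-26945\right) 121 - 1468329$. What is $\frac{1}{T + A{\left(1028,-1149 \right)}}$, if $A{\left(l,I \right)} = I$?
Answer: $- \frac{1}{4729823} \approx -2.1142 \cdot 10^{-7}$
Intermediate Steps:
$T = -4728674$ ($T = -3260345 - 1468329 = -4728674$)
$\frac{1}{T + A{\left(1028,-1149 \right)}} = \frac{1}{-4728674 - 1149} = \frac{1}{-4729823} = - \frac{1}{4729823}$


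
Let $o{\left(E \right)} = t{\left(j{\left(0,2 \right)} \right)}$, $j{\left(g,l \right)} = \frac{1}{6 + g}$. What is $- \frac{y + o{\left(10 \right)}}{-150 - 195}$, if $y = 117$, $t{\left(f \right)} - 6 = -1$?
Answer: $\frac{122}{345} \approx 0.35362$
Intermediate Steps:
$t{\left(f \right)} = 5$ ($t{\left(f \right)} = 6 - 1 = 5$)
$o{\left(E \right)} = 5$
$- \frac{y + o{\left(10 \right)}}{-150 - 195} = - \frac{117 + 5}{-150 - 195} = - \frac{122}{-345} = - \frac{122 \left(-1\right)}{345} = \left(-1\right) \left(- \frac{122}{345}\right) = \frac{122}{345}$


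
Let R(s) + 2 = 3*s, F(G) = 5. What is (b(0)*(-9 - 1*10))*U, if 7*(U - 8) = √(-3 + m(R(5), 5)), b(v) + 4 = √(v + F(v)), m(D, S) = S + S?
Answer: 19*(4 - √5)*(56 + √7)/7 ≈ 280.79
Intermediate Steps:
R(s) = -2 + 3*s
m(D, S) = 2*S
b(v) = -4 + √(5 + v) (b(v) = -4 + √(v + 5) = -4 + √(5 + v))
U = 8 + √7/7 (U = 8 + √(-3 + 2*5)/7 = 8 + √(-3 + 10)/7 = 8 + √7/7 ≈ 8.3780)
(b(0)*(-9 - 1*10))*U = ((-4 + √(5 + 0))*(-9 - 1*10))*(8 + √7/7) = ((-4 + √5)*(-9 - 10))*(8 + √7/7) = ((-4 + √5)*(-19))*(8 + √7/7) = (76 - 19*√5)*(8 + √7/7) = (8 + √7/7)*(76 - 19*√5)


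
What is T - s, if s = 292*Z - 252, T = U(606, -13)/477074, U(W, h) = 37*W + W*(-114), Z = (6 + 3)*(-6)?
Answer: 3821339409/238537 ≈ 16020.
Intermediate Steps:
Z = -54 (Z = 9*(-6) = -54)
U(W, h) = -77*W (U(W, h) = 37*W - 114*W = -77*W)
T = -23331/238537 (T = -77*606/477074 = -46662*1/477074 = -23331/238537 ≈ -0.097809)
s = -16020 (s = 292*(-54) - 252 = -15768 - 252 = -16020)
T - s = -23331/238537 - 1*(-16020) = -23331/238537 + 16020 = 3821339409/238537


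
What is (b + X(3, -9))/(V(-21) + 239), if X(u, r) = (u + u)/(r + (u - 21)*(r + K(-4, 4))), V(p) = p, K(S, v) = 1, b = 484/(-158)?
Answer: -5366/387495 ≈ -0.013848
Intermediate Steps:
b = -242/79 (b = 484*(-1/158) = -242/79 ≈ -3.0633)
X(u, r) = 2*u/(r + (1 + r)*(-21 + u)) (X(u, r) = (u + u)/(r + (u - 21)*(r + 1)) = (2*u)/(r + (-21 + u)*(1 + r)) = (2*u)/(r + (1 + r)*(-21 + u)) = 2*u/(r + (1 + r)*(-21 + u)))
(b + X(3, -9))/(V(-21) + 239) = (-242/79 + 2*3/(-21 + 3 - 20*(-9) - 9*3))/(-21 + 239) = (-242/79 + 2*3/(-21 + 3 + 180 - 27))/218 = (-242/79 + 2*3/135)*(1/218) = (-242/79 + 2*3*(1/135))*(1/218) = (-242/79 + 2/45)*(1/218) = -10732/3555*1/218 = -5366/387495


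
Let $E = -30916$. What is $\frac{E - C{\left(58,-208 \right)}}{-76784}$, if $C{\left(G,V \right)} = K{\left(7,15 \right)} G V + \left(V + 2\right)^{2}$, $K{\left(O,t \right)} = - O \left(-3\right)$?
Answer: $- \frac{22499}{9598} \approx -2.3441$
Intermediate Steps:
$K{\left(O,t \right)} = 3 O$
$C{\left(G,V \right)} = \left(2 + V\right)^{2} + 21 G V$ ($C{\left(G,V \right)} = 3 \cdot 7 G V + \left(V + 2\right)^{2} = 21 G V + \left(2 + V\right)^{2} = \left(2 + V\right)^{2} + 21 G V$)
$\frac{E - C{\left(58,-208 \right)}}{-76784} = \frac{-30916 - \left(\left(2 - 208\right)^{2} + 21 \cdot 58 \left(-208\right)\right)}{-76784} = \left(-30916 - \left(\left(-206\right)^{2} - 253344\right)\right) \left(- \frac{1}{76784}\right) = \left(-30916 - \left(42436 - 253344\right)\right) \left(- \frac{1}{76784}\right) = \left(-30916 - -210908\right) \left(- \frac{1}{76784}\right) = \left(-30916 + 210908\right) \left(- \frac{1}{76784}\right) = 179992 \left(- \frac{1}{76784}\right) = - \frac{22499}{9598}$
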